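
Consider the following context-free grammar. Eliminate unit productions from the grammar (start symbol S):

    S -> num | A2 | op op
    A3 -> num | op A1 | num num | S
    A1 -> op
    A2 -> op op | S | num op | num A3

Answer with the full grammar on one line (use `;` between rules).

Unit pairs: A2 ⇒* {S}; A3 ⇒* {A2, S}; S ⇒* {A2}.
Replace each nonterminal's rules with the union of the non-unit rules of every nonterminal it unit-derives.

S -> op op | num op | num A3 | num; A3 -> op op | num op | num A3 | num | op A1 | num num; A1 -> op; A2 -> op op | num op | num A3 | num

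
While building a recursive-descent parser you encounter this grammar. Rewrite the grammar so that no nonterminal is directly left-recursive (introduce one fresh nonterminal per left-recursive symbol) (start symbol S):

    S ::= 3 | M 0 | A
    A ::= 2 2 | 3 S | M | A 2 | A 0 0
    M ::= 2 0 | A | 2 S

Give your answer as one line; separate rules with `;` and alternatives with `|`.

Directly left-recursive nonterminal: A.
For A: α = {2, 0 0}, β = {2 2, 3 S, M}. Rewrite as A → β A' and A' → α A' | ε.

S ::= 3 | M 0 | A; A ::= 2 2 A' | 3 S A' | M A'; M ::= 2 0 | A | 2 S; A' ::= 2 A' | 0 0 A' | eps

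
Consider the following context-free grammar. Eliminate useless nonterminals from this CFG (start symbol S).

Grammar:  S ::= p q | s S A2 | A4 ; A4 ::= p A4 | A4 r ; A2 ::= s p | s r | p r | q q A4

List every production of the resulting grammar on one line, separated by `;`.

Generating nonterminals: {A2, S}.
Reachable from S after that: {A2, S}.
Removed useless symbols: {A4} and every production mentioning them.

S ::= p q | s S A2; A2 ::= s p | s r | p r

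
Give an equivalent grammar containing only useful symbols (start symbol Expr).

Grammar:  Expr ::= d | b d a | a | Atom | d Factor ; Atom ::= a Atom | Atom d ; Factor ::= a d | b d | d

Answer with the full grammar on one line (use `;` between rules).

Expr ::= d | b d a | a | d Factor; Factor ::= a d | b d | d

Generating nonterminals: {Expr, Factor}.
Reachable from Expr after that: {Expr, Factor}.
Removed useless symbols: {Atom} and every production mentioning them.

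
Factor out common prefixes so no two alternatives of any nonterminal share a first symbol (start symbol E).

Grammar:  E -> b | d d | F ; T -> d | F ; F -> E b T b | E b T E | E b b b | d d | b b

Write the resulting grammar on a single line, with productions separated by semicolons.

F has alternatives sharing prefix 'E b': factor to F → E b F' with F' → T b | T E | b b.
F' has alternatives sharing prefix 'T': factor to F' → T F'' with F'' → b | E.

E -> b | d d | F; T -> d | F; F -> d d | b b | E b F'; F' -> b b | T F''; F'' -> b | E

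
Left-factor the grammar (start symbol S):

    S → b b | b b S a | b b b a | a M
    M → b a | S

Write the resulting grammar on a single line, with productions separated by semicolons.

S has alternatives sharing prefix 'b b': factor to S → b b S' with S' → ε | S a | b a.

S → a M | b b S'; M → b a | S; S' → ε | S a | b a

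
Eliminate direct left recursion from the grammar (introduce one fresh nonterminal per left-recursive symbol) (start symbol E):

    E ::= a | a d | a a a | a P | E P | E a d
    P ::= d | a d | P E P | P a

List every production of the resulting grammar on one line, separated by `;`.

Left recursion appears on E, P.
For E: α = {P, a d}, β = {a, a d, a a a, a P}. Rewrite as E → β E' and E' → α E' | ε.
For P: α = {E P, a}, β = {d, a d}. Rewrite as P → β P' and P' → α P' | ε.

E ::= a E' | a d E' | a a a E' | a P E'; P ::= d P' | a d P'; E' ::= P E' | a d E' | eps; P' ::= E P P' | a P' | eps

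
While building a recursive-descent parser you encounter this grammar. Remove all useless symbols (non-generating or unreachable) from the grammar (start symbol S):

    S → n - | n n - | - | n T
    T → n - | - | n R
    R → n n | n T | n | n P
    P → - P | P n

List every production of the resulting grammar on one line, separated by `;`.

Generating nonterminals: {R, S, T}.
Reachable from S after that: {R, S, T}.
Removed useless symbols: {P} and every production mentioning them.

S → n - | n n - | - | n T; T → n - | - | n R; R → n n | n T | n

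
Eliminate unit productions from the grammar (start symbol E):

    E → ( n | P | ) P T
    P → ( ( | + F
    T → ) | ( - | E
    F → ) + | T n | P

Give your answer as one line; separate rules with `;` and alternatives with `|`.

E → ( n | ) P T | ( ( | + F; P → ( ( | + F; T → ( n | ) P T | ( ( | + F | ) | ( -; F → ) + | T n | ( ( | + F

Unit pairs: E ⇒* {P}; F ⇒* {P}; T ⇒* {E, P}.
For every A with A ⇒* B via unit rules, add B's non-unit alternatives to A; then delete every rule of the form X → Y.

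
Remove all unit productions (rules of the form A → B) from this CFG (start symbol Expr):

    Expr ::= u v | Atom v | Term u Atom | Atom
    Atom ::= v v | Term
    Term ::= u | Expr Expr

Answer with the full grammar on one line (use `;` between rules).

Unit pairs: Atom ⇒* {Term}; Expr ⇒* {Atom, Term}.
For every A with A ⇒* B via unit rules, add B's non-unit alternatives to A; then delete every rule of the form X → Y.

Expr ::= u | Expr Expr | v v | u v | Atom v | Term u Atom; Atom ::= u | Expr Expr | v v; Term ::= u | Expr Expr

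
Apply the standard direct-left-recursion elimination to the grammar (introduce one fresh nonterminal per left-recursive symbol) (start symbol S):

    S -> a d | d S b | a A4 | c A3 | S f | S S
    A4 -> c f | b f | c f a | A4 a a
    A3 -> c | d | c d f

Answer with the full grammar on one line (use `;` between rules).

S, A4 are directly left-recursive.
For S: α = {f, S}, β = {a d, d S b, a A4, c A3}. Rewrite as S → β S' and S' → α S' | ε.
For A4: α = {a a}, β = {c f, b f, c f a}. Rewrite as A4 → β A4' and A4' → α A4' | ε.

S -> a d S' | d S b S' | a A4 S' | c A3 S'; A4 -> c f A4' | b f A4' | c f a A4'; A3 -> c | d | c d f; S' -> f S' | S S' | eps; A4' -> a a A4' | eps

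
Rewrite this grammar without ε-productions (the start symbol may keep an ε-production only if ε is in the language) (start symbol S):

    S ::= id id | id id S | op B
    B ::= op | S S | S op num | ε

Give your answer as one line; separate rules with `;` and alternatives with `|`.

Nullable nonterminals: {B}.
ε ∉ L(G), so no ε-production is kept.
For each production, add variants omitting each subset of nullable occurrences: S → op B gives op B | op.

S ::= id id | id id S | op B | op; B ::= op | S S | S op num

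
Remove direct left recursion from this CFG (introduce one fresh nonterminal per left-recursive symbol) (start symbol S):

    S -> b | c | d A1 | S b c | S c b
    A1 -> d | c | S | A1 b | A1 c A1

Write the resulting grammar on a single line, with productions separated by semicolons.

S -> b S' | c S' | d A1 S'; A1 -> d A1' | c A1' | S A1'; S' -> b c S' | c b S' | ε; A1' -> b A1' | c A1 A1' | ε

Left recursion appears on S, A1.
For S: α = {b c, c b}, β = {b, c, d A1}. Rewrite as S → β S' and S' → α S' | ε.
For A1: α = {b, c A1}, β = {d, c, S}. Rewrite as A1 → β A1' and A1' → α A1' | ε.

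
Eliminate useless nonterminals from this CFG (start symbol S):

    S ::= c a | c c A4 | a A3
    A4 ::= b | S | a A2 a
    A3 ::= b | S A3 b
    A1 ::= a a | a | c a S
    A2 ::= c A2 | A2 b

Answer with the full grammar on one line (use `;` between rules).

Generating nonterminals: {A1, A3, A4, S}.
Reachable from S after that: {A3, A4, S}.
Removed useless symbols: {A1, A2} and every production mentioning them.

S ::= c a | c c A4 | a A3; A4 ::= b | S; A3 ::= b | S A3 b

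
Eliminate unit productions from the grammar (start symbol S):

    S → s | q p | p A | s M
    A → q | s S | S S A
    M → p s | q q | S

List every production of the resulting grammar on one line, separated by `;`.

Unit pairs: M ⇒* {S}.
Replace each nonterminal's rules with the union of the non-unit rules of every nonterminal it unit-derives.

S → s | q p | p A | s M; A → q | s S | S S A; M → s | q p | p A | s M | p s | q q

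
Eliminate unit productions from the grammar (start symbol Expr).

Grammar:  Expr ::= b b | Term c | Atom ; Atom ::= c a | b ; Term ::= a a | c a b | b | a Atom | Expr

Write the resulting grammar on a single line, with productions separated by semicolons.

Expr ::= c a | b | b b | Term c; Atom ::= c a | b; Term ::= a a | c a b | b | a Atom | c a | b b | Term c

Unit pairs: Expr ⇒* {Atom}; Term ⇒* {Atom, Expr}.
For every A with A ⇒* B via unit rules, add B's non-unit alternatives to A; then delete every rule of the form X → Y.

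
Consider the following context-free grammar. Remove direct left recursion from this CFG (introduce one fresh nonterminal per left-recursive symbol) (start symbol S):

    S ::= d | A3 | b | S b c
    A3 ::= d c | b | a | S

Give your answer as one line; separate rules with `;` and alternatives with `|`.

S ::= d S' | A3 S' | b S'; A3 ::= d c | b | a | S; S' ::= b c S' | ε

Left recursion appears on S.
For S: α = {b c}, β = {d, A3, b}. Rewrite as S → β S' and S' → α S' | ε.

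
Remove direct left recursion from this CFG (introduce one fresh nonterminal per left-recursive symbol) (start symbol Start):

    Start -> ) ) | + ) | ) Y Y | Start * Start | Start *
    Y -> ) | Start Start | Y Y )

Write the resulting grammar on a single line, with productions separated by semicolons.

Start, Y are directly left-recursive.
For Start: α = {* Start, *}, β = {) ), + ), ) Y Y}. Rewrite as Start → β Start1 and Start1 → α Start1 | ε.
For Y: α = {Y )}, β = {), Start Start}. Rewrite as Y → β Y1 and Y1 → α Y1 | ε.

Start -> ) ) Start1 | + ) Start1 | ) Y Y Start1; Y -> ) Y1 | Start Start Y1; Start1 -> * Start Start1 | * Start1 | ε; Y1 -> Y ) Y1 | ε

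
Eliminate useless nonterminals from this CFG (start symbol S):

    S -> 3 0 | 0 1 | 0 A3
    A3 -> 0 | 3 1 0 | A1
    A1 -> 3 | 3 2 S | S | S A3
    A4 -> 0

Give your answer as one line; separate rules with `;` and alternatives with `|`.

Generating nonterminals: {A1, A3, A4, S}.
Reachable from S after that: {A1, A3, S}.
Removed useless symbols: {A4} and every production mentioning them.

S -> 3 0 | 0 1 | 0 A3; A3 -> 0 | 3 1 0 | A1; A1 -> 3 | 3 2 S | S | S A3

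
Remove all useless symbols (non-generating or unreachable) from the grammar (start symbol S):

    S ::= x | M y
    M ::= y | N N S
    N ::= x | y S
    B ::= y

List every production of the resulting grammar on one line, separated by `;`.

S ::= x | M y; M ::= y | N N S; N ::= x | y S

Generating nonterminals: {B, M, N, S}.
Reachable from S after that: {M, N, S}.
Removed useless symbols: {B} and every production mentioning them.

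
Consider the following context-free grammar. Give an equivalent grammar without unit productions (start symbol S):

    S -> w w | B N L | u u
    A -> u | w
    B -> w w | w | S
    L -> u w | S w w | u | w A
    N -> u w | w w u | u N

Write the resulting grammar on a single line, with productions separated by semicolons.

Unit pairs: B ⇒* {S}.
For every A with A ⇒* B via unit rules, add B's non-unit alternatives to A; then delete every rule of the form X → Y.

S -> w w | B N L | u u; A -> u | w; B -> w w | w | B N L | u u; L -> u w | S w w | u | w A; N -> u w | w w u | u N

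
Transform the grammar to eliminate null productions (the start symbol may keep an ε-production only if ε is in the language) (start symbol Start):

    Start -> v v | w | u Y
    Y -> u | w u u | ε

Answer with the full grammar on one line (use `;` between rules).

Nullable nonterminals: {Y}.
ε ∉ L(G), so no ε-production is kept.
Add the nullable-subset variants: Start → u Y gives u Y | u.

Start -> v v | w | u Y | u; Y -> u | w u u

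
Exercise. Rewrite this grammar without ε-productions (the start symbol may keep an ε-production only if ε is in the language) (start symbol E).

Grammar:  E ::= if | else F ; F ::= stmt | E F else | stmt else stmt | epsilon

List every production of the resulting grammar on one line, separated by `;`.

Nullable set = {F}.
ε ∉ L(G), so no ε-production is kept.
Add the nullable-subset variants: E → else F gives else F | else. F → E F else gives E F else | E else.

E ::= if | else F | else; F ::= stmt | E F else | E else | stmt else stmt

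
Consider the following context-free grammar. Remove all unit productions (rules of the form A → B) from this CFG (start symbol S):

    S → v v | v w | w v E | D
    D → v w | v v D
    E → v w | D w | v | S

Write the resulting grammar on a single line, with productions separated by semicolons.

S → v w | v v D | v v | w v E; D → v w | v v D; E → v w | D w | v | v v D | v v | w v E

Unit pairs: E ⇒* {D, S}; S ⇒* {D}.
For every A with A ⇒* B via unit rules, add B's non-unit alternatives to A; then delete every rule of the form X → Y.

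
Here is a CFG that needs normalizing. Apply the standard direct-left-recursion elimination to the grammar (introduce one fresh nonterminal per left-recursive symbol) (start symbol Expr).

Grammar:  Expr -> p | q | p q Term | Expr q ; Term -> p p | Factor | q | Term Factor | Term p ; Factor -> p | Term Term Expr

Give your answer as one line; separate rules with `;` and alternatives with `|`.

Expr -> p Expr1 | q Expr1 | p q Term Expr1; Term -> p p Term1 | Factor Term1 | q Term1; Factor -> p | Term Term Expr; Expr1 -> q Expr1 | ε; Term1 -> Factor Term1 | p Term1 | ε

Left recursion appears on Expr, Term.
For Expr: α = {q}, β = {p, q, p q Term}. Rewrite as Expr → β Expr1 and Expr1 → α Expr1 | ε.
For Term: α = {Factor, p}, β = {p p, Factor, q}. Rewrite as Term → β Term1 and Term1 → α Term1 | ε.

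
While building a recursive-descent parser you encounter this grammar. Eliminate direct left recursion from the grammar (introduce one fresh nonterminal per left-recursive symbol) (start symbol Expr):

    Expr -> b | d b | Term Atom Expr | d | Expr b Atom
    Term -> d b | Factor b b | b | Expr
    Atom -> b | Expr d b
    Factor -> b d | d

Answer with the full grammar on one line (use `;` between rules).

Directly left-recursive nonterminal: Expr.
For Expr: α = {b Atom}, β = {b, d b, Term Atom Expr, d}. Rewrite as Expr → β Expr1 and Expr1 → α Expr1 | ε.

Expr -> b Expr1 | d b Expr1 | Term Atom Expr Expr1 | d Expr1; Term -> d b | Factor b b | b | Expr; Atom -> b | Expr d b; Factor -> b d | d; Expr1 -> b Atom Expr1 | ε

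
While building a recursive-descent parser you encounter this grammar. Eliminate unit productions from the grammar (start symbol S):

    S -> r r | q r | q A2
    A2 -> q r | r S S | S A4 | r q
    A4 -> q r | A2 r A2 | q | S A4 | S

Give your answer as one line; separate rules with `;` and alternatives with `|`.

Unit pairs: A4 ⇒* {S}.
Replace each nonterminal's rules with the union of the non-unit rules of every nonterminal it unit-derives.

S -> r r | q r | q A2; A2 -> q r | r S S | S A4 | r q; A4 -> q r | A2 r A2 | q | S A4 | r r | q A2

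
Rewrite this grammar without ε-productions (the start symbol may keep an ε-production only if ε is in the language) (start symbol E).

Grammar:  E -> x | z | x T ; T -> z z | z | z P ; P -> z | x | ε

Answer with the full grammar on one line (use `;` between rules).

E -> x | z | x T; T -> z z | z | z P; P -> z | x

Nullable set = {P}.
ε ∉ L(G), so no ε-production is kept.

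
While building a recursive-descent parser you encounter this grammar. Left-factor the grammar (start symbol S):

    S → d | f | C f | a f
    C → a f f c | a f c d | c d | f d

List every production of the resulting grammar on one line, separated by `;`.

C has alternatives sharing prefix 'a f': factor to C → a f C' with C' → f c | c d.

S → d | f | C f | a f; C → c d | f d | a f C'; C' → f c | c d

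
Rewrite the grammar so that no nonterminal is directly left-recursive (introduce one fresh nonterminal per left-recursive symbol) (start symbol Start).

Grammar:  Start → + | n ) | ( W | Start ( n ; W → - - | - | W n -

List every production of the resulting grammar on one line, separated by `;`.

Start → + Start1 | n ) Start1 | ( W Start1; W → - - W1 | - W1; Start1 → ( n Start1 | ε; W1 → n - W1 | ε

Left recursion appears on Start, W.
For Start: α = {( n}, β = {+, n ), ( W}. Rewrite as Start → β Start1 and Start1 → α Start1 | ε.
For W: α = {n -}, β = {- -, -}. Rewrite as W → β W1 and W1 → α W1 | ε.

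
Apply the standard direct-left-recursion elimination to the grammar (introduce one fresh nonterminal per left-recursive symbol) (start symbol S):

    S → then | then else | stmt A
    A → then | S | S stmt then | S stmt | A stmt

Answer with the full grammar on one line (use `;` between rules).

S → then | then else | stmt A; A → then A' | S A' | S stmt then A' | S stmt A'; A' → stmt A' | ε

Left recursion appears on A.
For A: α = {stmt}, β = {then, S, S stmt then, S stmt}. Rewrite as A → β A' and A' → α A' | ε.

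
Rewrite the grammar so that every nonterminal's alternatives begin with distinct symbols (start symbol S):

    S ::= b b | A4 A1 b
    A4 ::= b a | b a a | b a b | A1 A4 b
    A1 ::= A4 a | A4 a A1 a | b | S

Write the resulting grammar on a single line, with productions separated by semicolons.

S ::= b b | A4 A1 b; A4 ::= A1 A4 b | b a A4'; A1 ::= b | S | A4 a A1'; A4' ::= ε | a | b; A1' ::= ε | A1 a

A4 has alternatives sharing prefix 'b a': factor to A4 → b a A4' with A4' → ε | a | b.
A1 has alternatives sharing prefix 'A4 a': factor to A1 → A4 a A1' with A1' → ε | A1 a.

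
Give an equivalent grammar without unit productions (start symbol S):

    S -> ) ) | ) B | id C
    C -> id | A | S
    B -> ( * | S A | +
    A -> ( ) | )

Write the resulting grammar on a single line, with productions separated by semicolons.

S -> ) ) | ) B | id C; C -> id | ) ) | ) B | id C | ( ) | ); B -> ( * | S A | +; A -> ( ) | )

Unit pairs: C ⇒* {A, S}.
Replace each nonterminal's rules with the union of the non-unit rules of every nonterminal it unit-derives.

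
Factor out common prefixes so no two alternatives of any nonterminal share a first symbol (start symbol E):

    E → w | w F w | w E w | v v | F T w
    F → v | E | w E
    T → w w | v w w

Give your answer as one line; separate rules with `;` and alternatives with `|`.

E has alternatives sharing prefix 'w': factor to E → w E' with E' → ε | F w | E w.

E → v v | F T w | w E'; F → v | E | w E; T → w w | v w w; E' → eps | F w | E w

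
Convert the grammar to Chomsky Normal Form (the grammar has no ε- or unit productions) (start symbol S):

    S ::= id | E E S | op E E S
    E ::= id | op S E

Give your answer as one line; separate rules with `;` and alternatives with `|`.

Introduce a nonterminal for each terminal appearing in a rule of length ≥ 2: X1 → op.
Binarize each right-hand side of length ≥ 3 by chaining fresh nonterminals (Y1, Y2, …): affected rules were S → E E S; S → X1 E E S; E → X1 S E.

S ::= id | E Y1 | X1 Y2; E ::= id | X1 Y4; X1 ::= op; Y1 ::= E S; Y2 ::= E Y3; Y3 ::= E S; Y4 ::= S E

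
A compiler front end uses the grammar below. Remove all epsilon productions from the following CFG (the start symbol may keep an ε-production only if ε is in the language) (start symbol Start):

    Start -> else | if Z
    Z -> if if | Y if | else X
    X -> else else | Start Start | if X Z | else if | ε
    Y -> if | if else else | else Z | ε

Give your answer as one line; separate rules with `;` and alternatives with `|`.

Nullable set = {X, Y}.
ε ∉ L(G), so no ε-production is kept.
Add the nullable-subset variants: Z → Y if gives Y if | if. Z → else X gives else X | else. X → if X Z gives if X Z | if Z.

Start -> else | if Z; Z -> if if | Y if | if | else X | else; X -> else else | Start Start | if X Z | if Z | else if; Y -> if | if else else | else Z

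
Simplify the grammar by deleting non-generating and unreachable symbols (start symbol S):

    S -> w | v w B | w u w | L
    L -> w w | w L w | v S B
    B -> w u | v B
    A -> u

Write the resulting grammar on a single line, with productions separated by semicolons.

Generating nonterminals: {A, B, L, S}.
Reachable from S after that: {B, L, S}.
Removed useless symbols: {A} and every production mentioning them.

S -> w | v w B | w u w | L; L -> w w | w L w | v S B; B -> w u | v B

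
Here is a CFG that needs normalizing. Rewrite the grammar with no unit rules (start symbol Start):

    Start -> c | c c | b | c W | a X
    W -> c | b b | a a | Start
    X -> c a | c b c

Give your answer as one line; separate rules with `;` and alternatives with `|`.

Start -> c | c c | b | c W | a X; W -> c | c c | b | c W | a X | b b | a a; X -> c a | c b c

Unit pairs: W ⇒* {Start}.
Replace each nonterminal's rules with the union of the non-unit rules of every nonterminal it unit-derives.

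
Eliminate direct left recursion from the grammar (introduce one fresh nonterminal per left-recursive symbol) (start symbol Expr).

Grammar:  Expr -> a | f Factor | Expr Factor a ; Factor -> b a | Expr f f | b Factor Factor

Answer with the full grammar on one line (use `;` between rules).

Expr -> a Expr1 | f Factor Expr1; Factor -> b a | Expr f f | b Factor Factor; Expr1 -> Factor a Expr1 | eps

Left recursion appears on Expr.
For Expr: α = {Factor a}, β = {a, f Factor}. Rewrite as Expr → β Expr1 and Expr1 → α Expr1 | ε.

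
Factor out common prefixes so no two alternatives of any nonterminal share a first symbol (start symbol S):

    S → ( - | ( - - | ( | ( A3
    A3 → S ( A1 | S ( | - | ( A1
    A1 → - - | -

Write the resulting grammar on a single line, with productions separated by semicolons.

S → ( S'; A3 → - | ( A1 | S ( A3'; A1 → - A1'; S' → ε | A3 | - S''; A3' → A1 | ε; A1' → - | ε; S'' → ε | -

S has alternatives sharing prefix '(': factor to S → ( S' with S' → - | - - | ε | A3.
A3 has alternatives sharing prefix 'S (': factor to A3 → S ( A3' with A3' → A1 | ε.
A1 has alternatives sharing prefix '-': factor to A1 → - A1' with A1' → - | ε.
S' has alternatives sharing prefix '-': factor to S' → - S'' with S'' → ε | -.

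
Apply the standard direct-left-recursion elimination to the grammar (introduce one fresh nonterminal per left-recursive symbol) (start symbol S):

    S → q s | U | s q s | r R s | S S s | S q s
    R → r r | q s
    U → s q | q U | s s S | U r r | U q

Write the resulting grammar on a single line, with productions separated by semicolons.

Directly left-recursive nonterminals: S, U.
For S: α = {S s, q s}, β = {q s, U, s q s, r R s}. Rewrite as S → β S' and S' → α S' | ε.
For U: α = {r r, q}, β = {s q, q U, s s S}. Rewrite as U → β U' and U' → α U' | ε.

S → q s S' | U S' | s q s S' | r R s S'; R → r r | q s; U → s q U' | q U U' | s s S U'; S' → S s S' | q s S' | ε; U' → r r U' | q U' | ε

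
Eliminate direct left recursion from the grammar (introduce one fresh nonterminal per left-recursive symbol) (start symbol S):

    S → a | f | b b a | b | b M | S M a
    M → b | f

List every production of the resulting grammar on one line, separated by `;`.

S is directly left-recursive.
For S: α = {M a}, β = {a, f, b b a, b, b M}. Rewrite as S → β S' and S' → α S' | ε.

S → a S' | f S' | b b a S' | b S' | b M S'; M → b | f; S' → M a S' | ε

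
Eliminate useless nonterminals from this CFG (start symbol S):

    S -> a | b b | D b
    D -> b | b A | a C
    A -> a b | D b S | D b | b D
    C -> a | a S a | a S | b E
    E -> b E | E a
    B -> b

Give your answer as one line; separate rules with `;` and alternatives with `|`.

Generating nonterminals: {A, B, C, D, S}.
Reachable from S after that: {A, C, D, S}.
Removed useless symbols: {B, E} and every production mentioning them.

S -> a | b b | D b; D -> b | b A | a C; A -> a b | D b S | D b | b D; C -> a | a S a | a S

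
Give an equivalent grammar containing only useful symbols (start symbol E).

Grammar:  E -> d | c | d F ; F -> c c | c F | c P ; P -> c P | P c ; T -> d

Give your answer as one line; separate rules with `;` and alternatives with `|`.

E -> d | c | d F; F -> c c | c F

Generating nonterminals: {E, F, T}.
Reachable from E after that: {E, F}.
Removed useless symbols: {P, T} and every production mentioning them.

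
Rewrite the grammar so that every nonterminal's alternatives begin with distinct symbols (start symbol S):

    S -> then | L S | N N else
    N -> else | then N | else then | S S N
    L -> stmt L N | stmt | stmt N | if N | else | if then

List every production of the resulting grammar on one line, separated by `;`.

N has alternatives sharing prefix 'else': factor to N → else N' with N' → ε | then.
L has alternatives sharing prefix 'stmt': factor to L → stmt L' with L' → L N | ε | N.
L has alternatives sharing prefix 'if': factor to L → if L'' with L'' → N | then.

S -> then | L S | N N else; N -> then N | S S N | else N'; L -> else | stmt L' | if L''; N' -> ε | then; L' -> L N | ε | N; L'' -> N | then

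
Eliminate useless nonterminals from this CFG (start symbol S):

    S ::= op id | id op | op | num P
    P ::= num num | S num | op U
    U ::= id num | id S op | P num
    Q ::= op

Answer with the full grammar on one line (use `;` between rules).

S ::= op id | id op | op | num P; P ::= num num | S num | op U; U ::= id num | id S op | P num

Generating nonterminals: {P, Q, S, U}.
Reachable from S after that: {P, S, U}.
Removed useless symbols: {Q} and every production mentioning them.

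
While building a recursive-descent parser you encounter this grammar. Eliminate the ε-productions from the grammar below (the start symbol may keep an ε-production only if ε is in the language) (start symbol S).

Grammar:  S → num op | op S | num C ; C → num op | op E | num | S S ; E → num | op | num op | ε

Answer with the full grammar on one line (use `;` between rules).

S → num op | op S | num C; C → num op | op E | op | num | S S; E → num | op | num op

Nullable set = {E}.
ε ∉ L(G), so no ε-production is kept.
Add the nullable-subset variants: C → op E gives op E | op.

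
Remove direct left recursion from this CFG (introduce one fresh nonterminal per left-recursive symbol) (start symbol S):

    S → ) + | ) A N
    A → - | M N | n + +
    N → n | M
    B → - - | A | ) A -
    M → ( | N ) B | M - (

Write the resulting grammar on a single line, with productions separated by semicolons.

S → ) + | ) A N; A → - | M N | n + +; N → n | M; B → - - | A | ) A -; M → ( M' | N ) B M'; M' → - ( M' | ε

M is directly left-recursive.
For M: α = {- (}, β = {(, N ) B}. Rewrite as M → β M' and M' → α M' | ε.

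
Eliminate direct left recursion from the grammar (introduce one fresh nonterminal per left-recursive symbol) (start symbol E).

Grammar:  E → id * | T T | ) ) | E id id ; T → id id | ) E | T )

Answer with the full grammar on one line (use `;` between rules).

E → id * E' | T T E' | ) ) E'; T → id id T' | ) E T'; E' → id id E' | ε; T' → ) T' | ε

E, T are directly left-recursive.
For E: α = {id id}, β = {id *, T T, ) )}. Rewrite as E → β E' and E' → α E' | ε.
For T: α = {)}, β = {id id, ) E}. Rewrite as T → β T' and T' → α T' | ε.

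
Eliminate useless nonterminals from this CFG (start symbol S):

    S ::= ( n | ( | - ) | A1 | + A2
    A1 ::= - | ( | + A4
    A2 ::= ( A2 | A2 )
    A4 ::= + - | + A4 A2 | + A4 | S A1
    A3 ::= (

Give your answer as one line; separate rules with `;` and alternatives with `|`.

Generating nonterminals: {A1, A3, A4, S}.
Reachable from S after that: {A1, A4, S}.
Removed useless symbols: {A2, A3} and every production mentioning them.

S ::= ( n | ( | - ) | A1; A1 ::= - | ( | + A4; A4 ::= + - | + A4 | S A1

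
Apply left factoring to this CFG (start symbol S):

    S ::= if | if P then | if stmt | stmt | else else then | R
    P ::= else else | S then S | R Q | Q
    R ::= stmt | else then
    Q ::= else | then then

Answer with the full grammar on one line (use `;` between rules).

S ::= stmt | else else then | R | if S'; P ::= else else | S then S | R Q | Q; R ::= stmt | else then; Q ::= else | then then; S' ::= ε | P then | stmt

S has alternatives sharing prefix 'if': factor to S → if S' with S' → ε | P then | stmt.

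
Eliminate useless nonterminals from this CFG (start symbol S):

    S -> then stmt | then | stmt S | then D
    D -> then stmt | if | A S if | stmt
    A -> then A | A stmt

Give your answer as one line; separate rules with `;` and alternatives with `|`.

S -> then stmt | then | stmt S | then D; D -> then stmt | if | stmt

Generating nonterminals: {D, S}.
Reachable from S after that: {D, S}.
Removed useless symbols: {A} and every production mentioning them.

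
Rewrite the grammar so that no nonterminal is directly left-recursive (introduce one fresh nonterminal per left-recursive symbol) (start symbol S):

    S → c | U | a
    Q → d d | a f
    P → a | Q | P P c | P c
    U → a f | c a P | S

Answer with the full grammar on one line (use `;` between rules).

S → c | U | a; Q → d d | a f; P → a P' | Q P'; U → a f | c a P | S; P' → P c P' | c P' | epsilon

Directly left-recursive nonterminal: P.
For P: α = {P c, c}, β = {a, Q}. Rewrite as P → β P' and P' → α P' | ε.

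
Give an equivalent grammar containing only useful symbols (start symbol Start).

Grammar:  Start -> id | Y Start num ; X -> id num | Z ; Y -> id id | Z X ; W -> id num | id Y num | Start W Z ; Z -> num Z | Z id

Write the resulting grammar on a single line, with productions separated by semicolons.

Start -> id | Y Start num; Y -> id id

Generating nonterminals: {Start, W, X, Y}.
Reachable from Start after that: {Start, Y}.
Removed useless symbols: {W, X, Z} and every production mentioning them.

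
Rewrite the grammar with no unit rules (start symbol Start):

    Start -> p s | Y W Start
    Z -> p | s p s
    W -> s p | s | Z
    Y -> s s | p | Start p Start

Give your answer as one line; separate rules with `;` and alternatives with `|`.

Unit pairs: W ⇒* {Z}.
For every A with A ⇒* B via unit rules, add B's non-unit alternatives to A; then delete every rule of the form X → Y.

Start -> p s | Y W Start; Z -> p | s p s; W -> p | s p s | s p | s; Y -> s s | p | Start p Start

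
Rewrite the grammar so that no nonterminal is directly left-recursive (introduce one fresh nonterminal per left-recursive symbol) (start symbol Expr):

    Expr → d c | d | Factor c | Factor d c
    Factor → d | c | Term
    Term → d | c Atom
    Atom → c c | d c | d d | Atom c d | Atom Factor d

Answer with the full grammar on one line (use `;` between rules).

Expr → d c | d | Factor c | Factor d c; Factor → d | c | Term; Term → d | c Atom; Atom → c c Atom1 | d c Atom1 | d d Atom1; Atom1 → c d Atom1 | Factor d Atom1 | ε

Directly left-recursive nonterminal: Atom.
For Atom: α = {c d, Factor d}, β = {c c, d c, d d}. Rewrite as Atom → β Atom1 and Atom1 → α Atom1 | ε.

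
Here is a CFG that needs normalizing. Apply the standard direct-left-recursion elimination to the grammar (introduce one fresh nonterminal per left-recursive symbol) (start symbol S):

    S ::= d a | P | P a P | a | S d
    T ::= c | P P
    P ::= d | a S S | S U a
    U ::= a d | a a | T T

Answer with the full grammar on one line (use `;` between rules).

S is directly left-recursive.
For S: α = {d}, β = {d a, P, P a P, a}. Rewrite as S → β S' and S' → α S' | ε.

S ::= d a S' | P S' | P a P S' | a S'; T ::= c | P P; P ::= d | a S S | S U a; U ::= a d | a a | T T; S' ::= d S' | ε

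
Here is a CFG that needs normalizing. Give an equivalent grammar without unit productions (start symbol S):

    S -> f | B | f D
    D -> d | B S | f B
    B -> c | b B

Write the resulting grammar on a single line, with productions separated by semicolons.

S -> c | b B | f | f D; D -> d | B S | f B; B -> c | b B

Unit pairs: S ⇒* {B}.
Replace each nonterminal's rules with the union of the non-unit rules of every nonterminal it unit-derives.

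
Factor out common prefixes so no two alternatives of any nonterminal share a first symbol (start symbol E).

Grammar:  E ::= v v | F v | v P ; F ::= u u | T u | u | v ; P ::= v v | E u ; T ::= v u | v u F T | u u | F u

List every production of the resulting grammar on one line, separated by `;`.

E ::= F v | v E'; F ::= T u | v | u F'; P ::= v v | E u; T ::= u u | F u | v u T'; E' ::= v | P; F' ::= u | eps; T' ::= eps | F T

E has alternatives sharing prefix 'v': factor to E → v E' with E' → v | P.
F has alternatives sharing prefix 'u': factor to F → u F' with F' → u | ε.
T has alternatives sharing prefix 'v u': factor to T → v u T' with T' → ε | F T.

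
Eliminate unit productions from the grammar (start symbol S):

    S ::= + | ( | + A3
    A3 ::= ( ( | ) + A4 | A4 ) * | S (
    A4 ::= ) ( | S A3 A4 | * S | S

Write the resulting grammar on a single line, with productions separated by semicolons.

Unit pairs: A4 ⇒* {S}.
For every A with A ⇒* B via unit rules, add B's non-unit alternatives to A; then delete every rule of the form X → Y.

S ::= + | ( | + A3; A3 ::= ( ( | ) + A4 | A4 ) * | S (; A4 ::= ) ( | S A3 A4 | * S | + | ( | + A3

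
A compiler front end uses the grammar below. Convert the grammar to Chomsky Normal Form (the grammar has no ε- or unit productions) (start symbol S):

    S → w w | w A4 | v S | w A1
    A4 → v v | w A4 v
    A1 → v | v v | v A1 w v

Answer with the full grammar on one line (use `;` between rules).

Introduce a nonterminal for each terminal appearing in a rule of length ≥ 2: X1 → w, X2 → v.
Binarize each right-hand side of length ≥ 3 by chaining fresh nonterminals (Y1, Y2, …): affected rules were A4 → X1 A4 X2; A1 → X2 A1 X1 X2.

S → X1 X1 | X1 A4 | X2 S | X1 A1; A4 → X2 X2 | X1 Y1; A1 → v | X2 X2 | X2 Y2; X1 → w; X2 → v; Y1 → A4 X2; Y2 → A1 Y3; Y3 → X1 X2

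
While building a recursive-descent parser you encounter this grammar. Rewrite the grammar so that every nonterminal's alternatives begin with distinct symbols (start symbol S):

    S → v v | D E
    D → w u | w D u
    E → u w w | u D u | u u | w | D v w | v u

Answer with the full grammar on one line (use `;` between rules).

S → v v | D E; D → w D'; E → w | D v w | v u | u E'; D' → u | D u; E' → w w | D u | u

D has alternatives sharing prefix 'w': factor to D → w D' with D' → u | D u.
E has alternatives sharing prefix 'u': factor to E → u E' with E' → w w | D u | u.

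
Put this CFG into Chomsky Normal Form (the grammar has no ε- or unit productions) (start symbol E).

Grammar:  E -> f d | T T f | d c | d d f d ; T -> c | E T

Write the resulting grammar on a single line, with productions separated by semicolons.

E -> X1 X2 | T Y1 | X2 X3 | X2 Y2; T -> c | E T; X1 -> f; X2 -> d; X3 -> c; Y1 -> T X1; Y2 -> X2 Y3; Y3 -> X1 X2

Introduce a nonterminal for each terminal appearing in a rule of length ≥ 2: X1 → f, X2 → d, X3 → c.
Binarize each right-hand side of length ≥ 3 by chaining fresh nonterminals (Y1, Y2, …): affected rules were E → T T X1; E → X2 X2 X1 X2.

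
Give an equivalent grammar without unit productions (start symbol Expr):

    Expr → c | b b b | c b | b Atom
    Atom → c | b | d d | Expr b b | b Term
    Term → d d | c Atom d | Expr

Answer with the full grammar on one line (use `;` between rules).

Expr → c | b b b | c b | b Atom; Atom → c | b | d d | Expr b b | b Term; Term → d d | c Atom d | c | b b b | c b | b Atom

Unit pairs: Term ⇒* {Expr}.
Replace each nonterminal's rules with the union of the non-unit rules of every nonterminal it unit-derives.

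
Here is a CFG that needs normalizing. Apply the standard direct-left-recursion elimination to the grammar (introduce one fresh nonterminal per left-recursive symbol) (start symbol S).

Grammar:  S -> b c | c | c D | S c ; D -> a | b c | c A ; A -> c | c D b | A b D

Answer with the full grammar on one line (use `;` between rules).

Left recursion appears on S, A.
For S: α = {c}, β = {b c, c, c D}. Rewrite as S → β S' and S' → α S' | ε.
For A: α = {b D}, β = {c, c D b}. Rewrite as A → β A' and A' → α A' | ε.

S -> b c S' | c S' | c D S'; D -> a | b c | c A; A -> c A' | c D b A'; S' -> c S' | eps; A' -> b D A' | eps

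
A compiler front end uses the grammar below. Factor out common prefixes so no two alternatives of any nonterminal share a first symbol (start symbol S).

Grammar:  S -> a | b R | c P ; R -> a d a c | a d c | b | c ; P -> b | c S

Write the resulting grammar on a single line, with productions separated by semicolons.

R has alternatives sharing prefix 'a d': factor to R → a d R' with R' → a c | c.

S -> a | b R | c P; R -> b | c | a d R'; P -> b | c S; R' -> a c | c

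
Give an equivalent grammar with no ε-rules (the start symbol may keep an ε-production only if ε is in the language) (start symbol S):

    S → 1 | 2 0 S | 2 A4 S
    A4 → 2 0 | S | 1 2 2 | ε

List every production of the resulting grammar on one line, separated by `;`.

S → 1 | 2 0 S | 2 A4 S | 2 S; A4 → 2 0 | S | 1 2 2

Nullable nonterminals: {A4}.
ε ∉ L(G), so no ε-production is kept.
Expand every rule over subsets of its nullable positions: S → 2 A4 S gives 2 A4 S | 2 S.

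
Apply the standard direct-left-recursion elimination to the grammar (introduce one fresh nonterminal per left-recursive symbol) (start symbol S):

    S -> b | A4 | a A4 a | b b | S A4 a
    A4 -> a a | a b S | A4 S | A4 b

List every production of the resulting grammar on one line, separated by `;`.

S -> b S' | A4 S' | a A4 a S' | b b S'; A4 -> a a A4' | a b S A4'; S' -> A4 a S' | eps; A4' -> S A4' | b A4' | eps

Directly left-recursive nonterminals: S, A4.
For S: α = {A4 a}, β = {b, A4, a A4 a, b b}. Rewrite as S → β S' and S' → α S' | ε.
For A4: α = {S, b}, β = {a a, a b S}. Rewrite as A4 → β A4' and A4' → α A4' | ε.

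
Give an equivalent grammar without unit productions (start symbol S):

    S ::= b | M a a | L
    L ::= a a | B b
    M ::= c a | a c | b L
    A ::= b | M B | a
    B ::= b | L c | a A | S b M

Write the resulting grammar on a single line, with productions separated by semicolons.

Unit pairs: S ⇒* {L}.
Replace each nonterminal's rules with the union of the non-unit rules of every nonterminal it unit-derives.

S ::= a a | B b | b | M a a; L ::= a a | B b; M ::= c a | a c | b L; A ::= b | M B | a; B ::= b | L c | a A | S b M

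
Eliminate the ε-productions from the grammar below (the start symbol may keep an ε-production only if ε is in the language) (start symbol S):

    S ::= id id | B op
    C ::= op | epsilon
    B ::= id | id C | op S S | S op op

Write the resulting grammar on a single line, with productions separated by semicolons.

Nullable nonterminals: {C}.
ε ∉ L(G), so no ε-production is kept.

S ::= id id | B op; C ::= op; B ::= id | id C | op S S | S op op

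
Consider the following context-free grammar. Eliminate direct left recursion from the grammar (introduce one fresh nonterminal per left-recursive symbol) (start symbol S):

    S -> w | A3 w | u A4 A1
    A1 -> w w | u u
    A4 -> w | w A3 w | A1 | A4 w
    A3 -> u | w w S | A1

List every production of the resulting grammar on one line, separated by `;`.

S -> w | A3 w | u A4 A1; A1 -> w w | u u; A4 -> w A4' | w A3 w A4' | A1 A4'; A3 -> u | w w S | A1; A4' -> w A4' | ε

Left recursion appears on A4.
For A4: α = {w}, β = {w, w A3 w, A1}. Rewrite as A4 → β A4' and A4' → α A4' | ε.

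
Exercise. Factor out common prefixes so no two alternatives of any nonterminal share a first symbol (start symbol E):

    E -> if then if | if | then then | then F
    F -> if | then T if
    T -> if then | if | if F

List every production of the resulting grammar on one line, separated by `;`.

E -> if E' | then E''; F -> if | then T if; T -> if T'; E' -> then if | ε; E'' -> then | F; T' -> then | ε | F

E has alternatives sharing prefix 'if': factor to E → if E' with E' → then if | ε.
E has alternatives sharing prefix 'then': factor to E → then E'' with E'' → then | F.
T has alternatives sharing prefix 'if': factor to T → if T' with T' → then | ε | F.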